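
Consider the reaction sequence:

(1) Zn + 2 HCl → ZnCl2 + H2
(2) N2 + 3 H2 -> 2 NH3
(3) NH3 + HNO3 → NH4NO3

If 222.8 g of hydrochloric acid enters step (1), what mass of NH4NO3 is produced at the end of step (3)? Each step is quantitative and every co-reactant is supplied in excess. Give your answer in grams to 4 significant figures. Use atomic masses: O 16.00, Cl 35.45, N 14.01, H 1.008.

M(HCl) = 1.008 + 35.45 = 36.458 g/mol.
M(NH4NO3) = 2(14.01) + 4(1.008) + 3(16.00) = 80.052 g/mol.
n(HCl) = 222.8 / 36.458 = 6.1111 mol.
Reaction (1): HCl→H2 ratio 2:1 ⇒ n(H2) = 3.0556 mol.
Reaction (2): H2→NH3 ratio 3:2 ⇒ n(NH3) = 2.0370 mol.
Reaction (3): NH3→NH4NO3 ratio 1:1 ⇒ n(NH4NO3) = 2.0370 mol.
Mass of NH4NO3 = 2.0370 × 80.052 = 163.07 g.

163.1 g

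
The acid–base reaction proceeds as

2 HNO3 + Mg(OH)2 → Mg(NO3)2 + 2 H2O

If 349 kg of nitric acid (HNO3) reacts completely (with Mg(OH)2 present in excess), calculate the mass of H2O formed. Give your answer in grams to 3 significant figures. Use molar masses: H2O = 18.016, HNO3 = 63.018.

Convert: 349 kg = 349000 g.
n(HNO3) = 349000 g / 63.018 g/mol = 5538 mol.
From the equation the HNO3:H2O mole ratio is 2:2, so n(H2O) = 5538 × 2/2 = 5538 mol.
Mass of H2O = 5538 mol × 18.016 g/mol = 99770 g.

99800 g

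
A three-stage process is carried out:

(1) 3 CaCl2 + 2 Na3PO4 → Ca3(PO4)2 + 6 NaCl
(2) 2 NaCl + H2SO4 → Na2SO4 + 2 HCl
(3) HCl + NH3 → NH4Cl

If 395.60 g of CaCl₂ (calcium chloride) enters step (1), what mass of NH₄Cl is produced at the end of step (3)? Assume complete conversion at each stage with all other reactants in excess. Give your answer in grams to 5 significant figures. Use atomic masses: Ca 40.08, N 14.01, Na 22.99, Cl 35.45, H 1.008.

381.36 g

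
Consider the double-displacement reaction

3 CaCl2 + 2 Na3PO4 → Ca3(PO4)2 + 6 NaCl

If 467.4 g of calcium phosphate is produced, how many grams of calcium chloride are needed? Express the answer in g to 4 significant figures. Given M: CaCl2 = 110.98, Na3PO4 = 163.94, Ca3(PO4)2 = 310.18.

501.7 g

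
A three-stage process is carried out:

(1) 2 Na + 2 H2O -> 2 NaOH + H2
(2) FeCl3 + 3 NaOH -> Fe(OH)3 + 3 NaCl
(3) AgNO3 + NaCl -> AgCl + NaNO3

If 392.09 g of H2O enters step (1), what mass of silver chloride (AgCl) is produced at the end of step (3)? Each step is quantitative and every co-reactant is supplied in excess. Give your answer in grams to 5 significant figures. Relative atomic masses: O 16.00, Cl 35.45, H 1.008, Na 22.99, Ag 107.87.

3119.1 g

M(H2O) = 2(1.008) + 16.00 = 18.016 g/mol.
M(AgCl) = 107.87 + 35.45 = 143.32 g/mol.
n(H2O) = 392.09 / 18.016 = 21.7634 mol.
Reaction (1): H2O→NaOH ratio 2:2 ⇒ n(NaOH) = 21.7634 mol.
Reaction (2): NaOH→NaCl ratio 3:3 ⇒ n(NaCl) = 21.7634 mol.
Reaction (3): NaCl→AgCl ratio 1:1 ⇒ n(AgCl) = 21.7634 mol.
Mass of AgCl = 21.7634 × 143.32 = 3119.14 g.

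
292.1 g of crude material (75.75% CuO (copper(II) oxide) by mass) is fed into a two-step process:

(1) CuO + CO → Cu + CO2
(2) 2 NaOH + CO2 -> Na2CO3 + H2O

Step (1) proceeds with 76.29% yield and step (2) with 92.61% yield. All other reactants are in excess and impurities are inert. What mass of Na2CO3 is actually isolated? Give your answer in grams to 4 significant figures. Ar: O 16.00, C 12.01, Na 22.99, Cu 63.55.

208.3 g

Pure CuO = 292.1 × 0.7575 = 221.27 g.
M(CuO) = 63.55 + 16.00 = 79.55 g/mol.
M(Na2CO3) = 2(22.99) + 12.01 + 3(16.00) = 105.99 g/mol.
n(CuO) = 221.27 / 79.55 = 2.7815 mol.
Step 1 (CuO:CO2 = 1:1): theoretical n(CO2) = 2.7815 mol; at 76.29% yield, n(CO2) = 2.1220 mol.
Step 2 (CO2:Na2CO3 = 1:1): theoretical n(Na2CO3) = 2.1220 mol, so theoretical mass = 2.1220 × 105.99 = 224.91 g.
At 92.61% yield, actual mass of Na2CO3 = 224.91 × 0.9261 = 208.29 g.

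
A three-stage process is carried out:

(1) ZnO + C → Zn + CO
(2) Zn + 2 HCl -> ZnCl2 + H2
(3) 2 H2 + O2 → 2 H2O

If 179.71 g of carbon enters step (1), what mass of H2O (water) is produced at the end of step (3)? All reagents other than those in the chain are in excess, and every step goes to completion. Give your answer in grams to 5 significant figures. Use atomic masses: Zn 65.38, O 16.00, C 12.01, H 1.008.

M(C) = 12.01 g/mol.
M(H2O) = 2(1.008) + 16.00 = 18.016 g/mol.
n(C) = 179.71 / 12.01 = 14.9634 mol.
Reaction (1): C→Zn ratio 1:1 ⇒ n(Zn) = 14.9634 mol.
Reaction (2): Zn→H2 ratio 1:1 ⇒ n(H2) = 14.9634 mol.
Reaction (3): H2→H2O ratio 2:2 ⇒ n(H2O) = 14.9634 mol.
Mass of H2O = 14.9634 × 18.016 = 269.580 g.

269.58 g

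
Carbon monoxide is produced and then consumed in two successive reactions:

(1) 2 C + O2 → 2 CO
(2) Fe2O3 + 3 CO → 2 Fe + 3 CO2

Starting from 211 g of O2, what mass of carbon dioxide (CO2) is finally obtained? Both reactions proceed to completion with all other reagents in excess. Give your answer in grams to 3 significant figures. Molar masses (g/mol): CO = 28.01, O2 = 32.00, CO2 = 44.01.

n(O2) = 211.0 / 32.00 = 6.594 mol.
Step 1 gives a 1:2 ratio of O2 to CO, so n(CO) = 13.19 mol.
In step 2 the CO:CO2 ratio is 3:3, so n(CO2) = 13.19 mol.
Mass of CO2 = 13.19 × 44.01 = 580.4 g.

580 g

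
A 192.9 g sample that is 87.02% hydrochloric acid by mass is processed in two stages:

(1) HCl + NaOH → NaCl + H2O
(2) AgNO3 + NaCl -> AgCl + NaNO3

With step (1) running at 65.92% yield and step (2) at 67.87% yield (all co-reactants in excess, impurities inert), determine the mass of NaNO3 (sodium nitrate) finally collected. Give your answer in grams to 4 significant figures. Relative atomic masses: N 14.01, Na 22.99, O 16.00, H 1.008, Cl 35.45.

175.1 g

Pure HCl = 192.9 × 0.8702 = 167.86 g.
M(HCl) = 1.008 + 35.45 = 36.458 g/mol.
M(NaNO3) = 22.99 + 14.01 + 3(16.00) = 85.00 g/mol.
n(HCl) = 167.86 / 36.458 = 4.6042 mol.
Step 1 (HCl:NaCl = 1:1): theoretical n(NaCl) = 4.6042 mol; at 65.92% yield, n(NaCl) = 3.0351 mol.
Step 2 (NaCl:NaNO3 = 1:1): theoretical n(NaNO3) = 3.0351 mol, so theoretical mass = 3.0351 × 85.00 = 257.99 g.
At 67.87% yield, actual mass of NaNO3 = 257.99 × 0.6787 = 175.09 g.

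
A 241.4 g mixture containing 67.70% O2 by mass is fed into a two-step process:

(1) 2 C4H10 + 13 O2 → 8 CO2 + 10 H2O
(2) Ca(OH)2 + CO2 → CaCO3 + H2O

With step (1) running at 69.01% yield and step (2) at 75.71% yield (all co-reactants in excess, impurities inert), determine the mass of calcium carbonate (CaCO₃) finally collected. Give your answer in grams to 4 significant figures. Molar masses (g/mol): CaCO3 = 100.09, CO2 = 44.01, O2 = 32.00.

Pure O2 = 241.4 × 0.6770 = 163.43 g.
n(O2) = 163.43 / 32.00 = 5.1071 mol.
Step 1 (O2:CO2 = 13:8): theoretical n(CO2) = 3.1428 mol; at 69.01% yield, n(CO2) = 2.1689 mol.
Step 2 (CO2:CaCO3 = 1:1): theoretical n(CaCO3) = 2.1689 mol, so theoretical mass = 2.1689 × 100.09 = 217.08 g.
At 75.71% yield, actual mass of CaCO3 = 217.08 × 0.7571 = 164.35 g.

164.4 g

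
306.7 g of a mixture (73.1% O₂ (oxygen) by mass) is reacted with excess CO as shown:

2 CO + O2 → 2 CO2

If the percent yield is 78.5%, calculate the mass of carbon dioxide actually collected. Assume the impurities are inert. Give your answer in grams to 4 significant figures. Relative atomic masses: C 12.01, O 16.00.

Pure O2 available = 306.7 g × 0.731 = 224.20 g.
M(O2) = 2(16.00) = 32.00 g/mol.
M(CO2) = 12.01 + 2(16.00) = 44.01 g/mol.
n(O2) = 224.20 g / 32.00 g/mol = 7.0062 mol.
From the equation the O2:CO2 mole ratio is 1:2, so n(CO2) = 7.0062 × 2/1 = 14.012 mol.
Mass of CO2 = 14.012 mol × 44.01 g/mol = 616.68 g.
Actual mass collected = 616.68 g × 0.785 = 484.10 g.

484.1 g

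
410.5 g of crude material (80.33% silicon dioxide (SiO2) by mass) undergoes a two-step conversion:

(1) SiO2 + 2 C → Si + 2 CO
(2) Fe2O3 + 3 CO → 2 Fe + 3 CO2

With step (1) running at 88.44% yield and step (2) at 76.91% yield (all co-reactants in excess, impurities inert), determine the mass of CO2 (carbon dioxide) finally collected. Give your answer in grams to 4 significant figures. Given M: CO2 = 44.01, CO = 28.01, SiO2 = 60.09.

328.6 g

Pure SiO2 = 410.5 × 0.8033 = 329.75 g.
n(SiO2) = 329.75 / 60.09 = 5.4877 mol.
Step 1 (SiO2:CO = 1:2): theoretical n(CO) = 10.975 mol; at 88.44% yield, n(CO) = 9.7066 mol.
Step 2 (CO:CO2 = 3:3): theoretical n(CO2) = 9.7066 mol, so theoretical mass = 9.7066 × 44.01 = 427.19 g.
At 76.91% yield, actual mass of CO2 = 427.19 × 0.7691 = 328.55 g.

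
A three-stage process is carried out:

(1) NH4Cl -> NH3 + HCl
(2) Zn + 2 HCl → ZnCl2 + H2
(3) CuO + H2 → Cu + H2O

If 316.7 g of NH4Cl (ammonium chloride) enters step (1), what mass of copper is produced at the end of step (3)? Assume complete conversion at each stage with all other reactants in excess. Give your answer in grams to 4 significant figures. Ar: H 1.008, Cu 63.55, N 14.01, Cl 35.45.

188.1 g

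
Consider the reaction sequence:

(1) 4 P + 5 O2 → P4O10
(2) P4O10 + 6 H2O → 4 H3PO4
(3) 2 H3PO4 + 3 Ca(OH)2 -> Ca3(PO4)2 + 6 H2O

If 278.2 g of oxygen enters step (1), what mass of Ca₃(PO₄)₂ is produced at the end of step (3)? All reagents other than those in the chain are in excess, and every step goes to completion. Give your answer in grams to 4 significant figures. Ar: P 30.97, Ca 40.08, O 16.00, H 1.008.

M(O2) = 2(16.00) = 32.00 g/mol.
M(Ca3(PO4)2) = 3(40.08) + 2(30.97) + 8(16.00) = 310.18 g/mol.
n(O2) = 278.2 / 32.00 = 8.6937 mol.
Reaction (1): O2→P4O10 ratio 5:1 ⇒ n(P4O10) = 1.7388 mol.
Reaction (2): P4O10→H3PO4 ratio 1:4 ⇒ n(H3PO4) = 6.9550 mol.
Reaction (3): H3PO4→Ca3(PO4)2 ratio 2:1 ⇒ n(Ca3(PO4)2) = 3.4775 mol.
Mass of Ca3(PO4)2 = 3.4775 × 310.18 = 1078.7 g.

1079 g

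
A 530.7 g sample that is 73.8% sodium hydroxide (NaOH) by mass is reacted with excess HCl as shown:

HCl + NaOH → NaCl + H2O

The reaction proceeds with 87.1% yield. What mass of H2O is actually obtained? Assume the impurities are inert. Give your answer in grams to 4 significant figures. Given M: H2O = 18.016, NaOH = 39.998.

153.7 g

Pure NaOH available = 530.7 g × 0.738 = 391.66 g.
n(NaOH) = 391.66 g / 39.998 g/mol = 9.7919 mol.
From the equation the NaOH:H2O mole ratio is 1:1, so n(H2O) = 9.7919 × 1/1 = 9.7919 mol.
Mass of H2O = 9.7919 mol × 18.016 g/mol = 176.41 g.
Actual mass collected = 176.41 g × 0.871 = 153.65 g.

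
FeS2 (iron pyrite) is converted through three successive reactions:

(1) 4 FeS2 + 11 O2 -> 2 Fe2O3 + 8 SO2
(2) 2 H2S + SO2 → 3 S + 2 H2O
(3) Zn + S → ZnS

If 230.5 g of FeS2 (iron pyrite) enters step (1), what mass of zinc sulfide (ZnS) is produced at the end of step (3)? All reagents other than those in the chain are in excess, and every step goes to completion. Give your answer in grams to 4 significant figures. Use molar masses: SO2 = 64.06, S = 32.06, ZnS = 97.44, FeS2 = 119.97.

n(FeS2) = 230.5 / 119.97 = 1.9213 mol.
Reaction (1): FeS2→SO2 ratio 4:8 ⇒ n(SO2) = 3.8426 mol.
Reaction (2): SO2→S ratio 1:3 ⇒ n(S) = 11.528 mol.
Reaction (3): S→ZnS ratio 1:1 ⇒ n(ZnS) = 11.528 mol.
Mass of ZnS = 11.528 × 97.44 = 1123.3 g.

1123 g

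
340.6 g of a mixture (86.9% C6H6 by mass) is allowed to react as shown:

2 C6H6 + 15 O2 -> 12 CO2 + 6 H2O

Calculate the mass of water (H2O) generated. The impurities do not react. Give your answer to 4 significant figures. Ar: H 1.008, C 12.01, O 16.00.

204.8 g

Mass of pure C6H6 = 340.6 g × 0.869 = 295.98 g.
M(C6H6) = 6(12.01) + 6(1.008) = 78.108 g/mol.
M(H2O) = 2(1.008) + 16.00 = 18.016 g/mol.
n(C6H6) = 295.98 g / 78.108 g/mol = 3.7894 mol.
From the equation the C6H6:H2O mole ratio is 2:6, so n(H2O) = 3.7894 × 6/2 = 11.368 mol.
Mass of H2O = 11.368 mol × 18.016 g/mol = 204.81 g.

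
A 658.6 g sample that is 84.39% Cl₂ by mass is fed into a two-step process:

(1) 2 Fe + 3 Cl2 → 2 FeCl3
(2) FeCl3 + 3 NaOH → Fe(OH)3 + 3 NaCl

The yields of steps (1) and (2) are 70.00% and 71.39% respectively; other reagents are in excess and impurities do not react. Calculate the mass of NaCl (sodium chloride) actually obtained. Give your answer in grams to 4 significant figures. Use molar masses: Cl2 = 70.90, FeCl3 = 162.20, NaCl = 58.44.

Pure Cl2 = 658.6 × 0.8439 = 555.79 g.
n(Cl2) = 555.79 / 70.90 = 7.8391 mol.
Step 1 (Cl2:FeCl3 = 3:2): theoretical n(FeCl3) = 5.2261 mol; at 70.00% yield, n(FeCl3) = 3.6582 mol.
Step 2 (FeCl3:NaCl = 1:3): theoretical n(NaCl) = 10.975 mol, so theoretical mass = 10.975 × 58.44 = 641.36 g.
At 71.39% yield, actual mass of NaCl = 641.36 × 0.7139 = 457.87 g.

457.9 g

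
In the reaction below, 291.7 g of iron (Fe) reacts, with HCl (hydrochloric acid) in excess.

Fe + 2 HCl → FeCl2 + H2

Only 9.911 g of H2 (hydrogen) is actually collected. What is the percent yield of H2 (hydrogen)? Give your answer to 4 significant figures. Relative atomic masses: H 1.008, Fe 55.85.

M(Fe) = 55.85 g/mol.
M(H2) = 2(1.008) = 2.016 g/mol.
n(Fe) = 291.70 g / 55.85 g/mol = 5.2229 mol.
From the equation the Fe:H2 mole ratio is 1:1, so n(H2) = 5.2229 × 1/1 = 5.2229 mol.
Mass of H2 = 5.2229 mol × 2.016 g/mol = 10.529 g.
This is the theoretical yield. Percent yield = 9.911 g / 10.529 g × 100% = 94.127%.

94.13 %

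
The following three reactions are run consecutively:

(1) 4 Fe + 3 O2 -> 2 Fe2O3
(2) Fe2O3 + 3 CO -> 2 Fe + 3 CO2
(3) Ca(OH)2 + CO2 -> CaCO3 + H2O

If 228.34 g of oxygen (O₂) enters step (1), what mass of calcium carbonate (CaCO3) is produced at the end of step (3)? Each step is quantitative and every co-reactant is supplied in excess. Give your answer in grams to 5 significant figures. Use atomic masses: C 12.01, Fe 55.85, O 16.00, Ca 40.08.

1428.4 g

M(O2) = 2(16.00) = 32.00 g/mol.
M(CaCO3) = 40.08 + 12.01 + 3(16.00) = 100.09 g/mol.
n(O2) = 228.34 / 32.00 = 7.13563 mol.
Reaction (1): O2→Fe2O3 ratio 3:2 ⇒ n(Fe2O3) = 4.75708 mol.
Reaction (2): Fe2O3→CO2 ratio 1:3 ⇒ n(CO2) = 14.2712 mol.
Reaction (3): CO2→CaCO3 ratio 1:1 ⇒ n(CaCO3) = 14.2712 mol.
Mass of CaCO3 = 14.2712 × 100.09 = 1428.41 g.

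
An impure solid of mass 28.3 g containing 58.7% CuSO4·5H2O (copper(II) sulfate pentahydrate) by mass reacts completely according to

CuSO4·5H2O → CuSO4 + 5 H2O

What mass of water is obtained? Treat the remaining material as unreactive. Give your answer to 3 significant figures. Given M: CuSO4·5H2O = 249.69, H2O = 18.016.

5.99 g

Mass of pure CuSO4·5H2O = 28.3 g × 0.587 = 16.61 g.
n(CuSO4·5H2O) = 16.61 g / 249.69 g/mol = 0.06653 mol.
From the equation the CuSO4·5H2O:H2O mole ratio is 1:5, so n(H2O) = 0.06653 × 5/1 = 0.3327 mol.
Mass of H2O = 0.3327 mol × 18.016 g/mol = 5.993 g.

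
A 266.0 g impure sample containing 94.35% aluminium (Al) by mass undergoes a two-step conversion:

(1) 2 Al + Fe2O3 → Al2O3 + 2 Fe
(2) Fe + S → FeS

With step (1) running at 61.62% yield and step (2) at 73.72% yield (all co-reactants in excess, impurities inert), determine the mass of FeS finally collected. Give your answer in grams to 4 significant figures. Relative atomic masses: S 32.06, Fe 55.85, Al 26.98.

Pure Al = 266.0 × 0.9435 = 250.97 g.
M(Al) = 26.98 g/mol.
M(FeS) = 55.85 + 32.06 = 87.91 g/mol.
n(Al) = 250.97 / 26.98 = 9.3021 mol.
Step 1 (Al:Fe = 2:2): theoretical n(Fe) = 9.3021 mol; at 61.62% yield, n(Fe) = 5.7320 mol.
Step 2 (Fe:FeS = 1:1): theoretical n(FeS) = 5.7320 mol, so theoretical mass = 5.7320 × 87.91 = 503.90 g.
At 73.72% yield, actual mass of FeS = 503.90 × 0.7372 = 371.47 g.

371.5 g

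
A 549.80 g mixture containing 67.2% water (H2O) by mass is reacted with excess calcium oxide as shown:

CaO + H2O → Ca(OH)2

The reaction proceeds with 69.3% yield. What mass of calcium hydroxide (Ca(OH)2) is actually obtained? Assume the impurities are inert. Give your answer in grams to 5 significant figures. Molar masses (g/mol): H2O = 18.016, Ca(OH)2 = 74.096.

1053.0 g

Pure H2O available = 549.80 g × 0.672 = 369.466 g.
n(H2O) = 369.466 g / 18.016 g/mol = 20.5076 mol.
From the equation the H2O:Ca(OH)2 mole ratio is 1:1, so n(Ca(OH)2) = 20.5076 × 1/1 = 20.5076 mol.
Mass of Ca(OH)2 = 20.5076 mol × 74.096 g/mol = 1519.53 g.
Actual mass collected = 1519.53 g × 0.693 = 1053.04 g.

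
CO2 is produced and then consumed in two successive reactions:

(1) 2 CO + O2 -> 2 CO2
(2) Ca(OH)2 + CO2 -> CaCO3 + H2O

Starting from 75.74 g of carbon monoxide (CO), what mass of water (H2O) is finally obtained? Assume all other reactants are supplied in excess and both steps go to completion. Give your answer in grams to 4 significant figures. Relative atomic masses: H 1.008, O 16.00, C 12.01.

M(CO) = 12.01 + 16.00 = 28.01 g/mol.
M(H2O) = 2(1.008) + 16.00 = 18.016 g/mol.
n(CO) = 75.740 / 28.01 = 2.7040 mol.
Step 1 gives a 2:2 ratio of CO to CO2, so n(CO2) = 2.7040 mol.
In step 2 the CO2:H2O ratio is 1:1, so n(H2O) = 2.7040 mol.
Mass of H2O = 2.7040 × 18.016 = 48.716 g.

48.72 g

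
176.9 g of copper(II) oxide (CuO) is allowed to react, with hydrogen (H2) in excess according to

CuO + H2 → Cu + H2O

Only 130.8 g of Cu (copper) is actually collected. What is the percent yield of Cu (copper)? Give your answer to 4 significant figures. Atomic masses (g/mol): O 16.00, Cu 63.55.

M(CuO) = 63.55 + 16.00 = 79.55 g/mol.
M(Cu) = 63.55 g/mol.
n(CuO) = 176.90 g / 79.55 g/mol = 2.2238 mol.
From the equation the CuO:Cu mole ratio is 1:1, so n(Cu) = 2.2238 × 1/1 = 2.2238 mol.
Mass of Cu = 2.2238 mol × 63.55 g/mol = 141.32 g.
This is the theoretical yield. Percent yield = 130.8 g / 141.32 g × 100% = 92.556%.

92.56 %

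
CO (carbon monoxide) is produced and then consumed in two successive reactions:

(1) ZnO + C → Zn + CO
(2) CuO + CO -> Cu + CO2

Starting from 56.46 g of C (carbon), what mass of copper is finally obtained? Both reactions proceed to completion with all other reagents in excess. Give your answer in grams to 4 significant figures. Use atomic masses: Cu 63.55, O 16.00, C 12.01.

M(C) = 12.01 g/mol.
M(Cu) = 63.55 g/mol.
n(C) = 56.460 / 12.01 = 4.7011 mol.
Step 1 gives a 1:1 ratio of C to CO, so n(CO) = 4.7011 mol.
In step 2 the CO:Cu ratio is 1:1, so n(Cu) = 4.7011 mol.
Mass of Cu = 4.7011 × 63.55 = 298.75 g.

298.8 g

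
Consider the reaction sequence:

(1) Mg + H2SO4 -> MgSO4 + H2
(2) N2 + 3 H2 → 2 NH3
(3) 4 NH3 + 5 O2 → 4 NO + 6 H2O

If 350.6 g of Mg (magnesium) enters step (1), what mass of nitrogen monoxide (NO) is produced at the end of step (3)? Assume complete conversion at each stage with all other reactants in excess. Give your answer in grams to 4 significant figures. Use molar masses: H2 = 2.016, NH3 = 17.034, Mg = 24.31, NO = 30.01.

288.5 g

n(Mg) = 350.6 / 24.31 = 14.422 mol.
Reaction (1): Mg→H2 ratio 1:1 ⇒ n(H2) = 14.422 mol.
Reaction (2): H2→NH3 ratio 3:2 ⇒ n(NH3) = 9.6147 mol.
Reaction (3): NH3→NO ratio 4:4 ⇒ n(NO) = 9.6147 mol.
Mass of NO = 9.6147 × 30.01 = 288.54 g.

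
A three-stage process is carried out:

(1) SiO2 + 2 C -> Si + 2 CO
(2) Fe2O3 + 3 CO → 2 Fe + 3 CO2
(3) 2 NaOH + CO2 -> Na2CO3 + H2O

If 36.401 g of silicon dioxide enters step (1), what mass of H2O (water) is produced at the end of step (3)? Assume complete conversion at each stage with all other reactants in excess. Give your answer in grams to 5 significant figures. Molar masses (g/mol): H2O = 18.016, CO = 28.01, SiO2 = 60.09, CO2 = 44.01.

n(SiO2) = 36.401 / 60.09 = 0.605775 mol.
Reaction (1): SiO2→CO ratio 1:2 ⇒ n(CO) = 1.21155 mol.
Reaction (2): CO→CO2 ratio 3:3 ⇒ n(CO2) = 1.21155 mol.
Reaction (3): CO2→H2O ratio 1:1 ⇒ n(H2O) = 1.21155 mol.
Mass of H2O = 1.21155 × 18.016 = 21.8273 g.

21.827 g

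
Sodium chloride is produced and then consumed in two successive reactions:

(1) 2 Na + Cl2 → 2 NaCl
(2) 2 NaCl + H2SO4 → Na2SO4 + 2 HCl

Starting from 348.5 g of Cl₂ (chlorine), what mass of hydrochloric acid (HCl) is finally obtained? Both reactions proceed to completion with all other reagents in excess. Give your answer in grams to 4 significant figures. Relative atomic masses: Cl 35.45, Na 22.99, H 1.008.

358.4 g

M(Cl2) = 2(35.45) = 70.90 g/mol.
M(HCl) = 1.008 + 35.45 = 36.458 g/mol.
n(Cl2) = 348.50 / 70.90 = 4.9154 mol.
Step 1 gives a 1:2 ratio of Cl2 to NaCl, so n(NaCl) = 9.8307 mol.
In step 2 the NaCl:HCl ratio is 2:2, so n(HCl) = 9.8307 mol.
Mass of HCl = 9.8307 × 36.458 = 358.41 g.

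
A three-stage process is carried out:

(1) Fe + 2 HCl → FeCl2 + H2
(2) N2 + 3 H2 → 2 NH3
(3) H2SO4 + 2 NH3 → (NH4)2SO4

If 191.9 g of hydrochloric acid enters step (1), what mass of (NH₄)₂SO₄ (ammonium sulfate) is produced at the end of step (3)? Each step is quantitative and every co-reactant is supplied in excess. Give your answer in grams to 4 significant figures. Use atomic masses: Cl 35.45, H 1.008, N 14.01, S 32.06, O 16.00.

M(HCl) = 1.008 + 35.45 = 36.458 g/mol.
M((NH4)2SO4) = 2(14.01) + 8(1.008) + 32.06 + 4(16.00) = 132.144 g/mol.
n(HCl) = 191.9 / 36.458 = 5.2636 mol.
Reaction (1): HCl→H2 ratio 2:1 ⇒ n(H2) = 2.6318 mol.
Reaction (2): H2→NH3 ratio 3:2 ⇒ n(NH3) = 1.7545 mol.
Reaction (3): NH3→(NH4)2SO4 ratio 2:1 ⇒ n((NH4)2SO4) = 0.87727 mol.
Mass of (NH4)2SO4 = 0.87727 × 132.144 = 115.93 g.

115.9 g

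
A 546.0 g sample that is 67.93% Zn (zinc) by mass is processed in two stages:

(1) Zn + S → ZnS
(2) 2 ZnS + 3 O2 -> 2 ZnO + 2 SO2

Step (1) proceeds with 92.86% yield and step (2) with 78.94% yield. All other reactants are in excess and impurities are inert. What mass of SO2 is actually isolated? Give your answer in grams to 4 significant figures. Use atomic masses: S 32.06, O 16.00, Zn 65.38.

Pure Zn = 546.0 × 0.6793 = 370.90 g.
M(Zn) = 65.38 g/mol.
M(SO2) = 32.06 + 2(16.00) = 64.06 g/mol.
n(Zn) = 370.90 / 65.38 = 5.6730 mol.
Step 1 (Zn:ZnS = 1:1): theoretical n(ZnS) = 5.6730 mol; at 92.86% yield, n(ZnS) = 5.2679 mol.
Step 2 (ZnS:SO2 = 2:2): theoretical n(SO2) = 5.2679 mol, so theoretical mass = 5.2679 × 64.06 = 337.46 g.
At 78.94% yield, actual mass of SO2 = 337.46 × 0.7894 = 266.39 g.

266.4 g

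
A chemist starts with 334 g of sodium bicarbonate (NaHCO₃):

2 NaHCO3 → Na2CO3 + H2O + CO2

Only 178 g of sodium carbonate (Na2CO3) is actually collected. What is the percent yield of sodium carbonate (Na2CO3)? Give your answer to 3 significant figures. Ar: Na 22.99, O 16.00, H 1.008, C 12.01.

84.5 %

M(NaHCO3) = 22.99 + 1.008 + 12.01 + 3(16.00) = 84.008 g/mol.
M(Na2CO3) = 2(22.99) + 12.01 + 3(16.00) = 105.99 g/mol.
n(NaHCO3) = 334.0 g / 84.008 g/mol = 3.976 mol.
From the equation the NaHCO3:Na2CO3 mole ratio is 2:1, so n(Na2CO3) = 3.976 × 1/2 = 1.988 mol.
Mass of Na2CO3 = 1.988 mol × 105.99 g/mol = 210.7 g.
This is the theoretical yield. Percent yield = 178 g / 210.7 g × 100% = 84.48%.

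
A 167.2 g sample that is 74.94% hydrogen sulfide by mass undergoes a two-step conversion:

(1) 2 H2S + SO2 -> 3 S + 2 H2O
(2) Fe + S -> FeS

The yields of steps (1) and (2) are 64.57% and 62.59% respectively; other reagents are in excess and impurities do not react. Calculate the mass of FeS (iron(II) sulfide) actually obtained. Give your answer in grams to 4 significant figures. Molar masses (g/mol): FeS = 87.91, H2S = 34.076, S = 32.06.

196.0 g

Pure H2S = 167.2 × 0.7494 = 125.30 g.
n(H2S) = 125.30 / 34.076 = 3.6771 mol.
Step 1 (H2S:S = 2:3): theoretical n(S) = 5.5156 mol; at 64.57% yield, n(S) = 3.5614 mol.
Step 2 (S:FeS = 1:1): theoretical n(FeS) = 3.5614 mol, so theoretical mass = 3.5614 × 87.91 = 313.08 g.
At 62.59% yield, actual mass of FeS = 313.08 × 0.6259 = 195.96 g.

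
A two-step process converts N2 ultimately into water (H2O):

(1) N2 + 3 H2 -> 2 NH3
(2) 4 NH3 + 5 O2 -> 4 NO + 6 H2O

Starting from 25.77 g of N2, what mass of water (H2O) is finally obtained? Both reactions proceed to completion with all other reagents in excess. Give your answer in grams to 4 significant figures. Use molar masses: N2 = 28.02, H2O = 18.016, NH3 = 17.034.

n(N2) = 25.770 / 28.02 = 0.91970 mol.
Step 1 gives a 1:2 ratio of N2 to NH3, so n(NH3) = 1.8394 mol.
In step 2 the NH3:H2O ratio is 4:6, so n(H2O) = 2.7591 mol.
Mass of H2O = 2.7591 × 18.016 = 49.708 g.

49.71 g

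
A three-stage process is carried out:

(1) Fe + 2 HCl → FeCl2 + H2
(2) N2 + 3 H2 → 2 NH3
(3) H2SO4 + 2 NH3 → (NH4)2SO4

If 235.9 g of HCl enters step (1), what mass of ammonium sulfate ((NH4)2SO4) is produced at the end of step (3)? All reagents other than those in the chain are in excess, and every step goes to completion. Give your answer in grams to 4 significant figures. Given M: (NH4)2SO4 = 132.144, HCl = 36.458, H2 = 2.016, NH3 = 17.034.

142.5 g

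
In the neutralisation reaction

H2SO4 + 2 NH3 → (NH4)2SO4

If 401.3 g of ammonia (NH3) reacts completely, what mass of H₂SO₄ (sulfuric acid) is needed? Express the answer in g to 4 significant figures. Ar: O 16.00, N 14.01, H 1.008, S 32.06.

M(NH3) = 14.01 + 3(1.008) = 17.034 g/mol.
M(H2SO4) = 2(1.008) + 32.06 + 4(16.00) = 98.076 g/mol.
n(NH3) = 401.30 g / 17.034 g/mol = 23.559 mol.
From the equation the NH3:H2SO4 mole ratio is 2:1, so n(H2SO4) = 23.559 × 1/2 = 11.779 mol.
Mass of H2SO4 = 11.779 mol × 98.076 g/mol = 1155.3 g.

1155 g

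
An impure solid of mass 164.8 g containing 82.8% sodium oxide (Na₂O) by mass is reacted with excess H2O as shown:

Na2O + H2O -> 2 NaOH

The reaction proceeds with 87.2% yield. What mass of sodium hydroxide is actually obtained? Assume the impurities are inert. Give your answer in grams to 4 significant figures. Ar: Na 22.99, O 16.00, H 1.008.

Pure Na2O available = 164.8 g × 0.828 = 136.45 g.
M(Na2O) = 2(22.99) + 16.00 = 61.98 g/mol.
M(NaOH) = 22.99 + 16.00 + 1.008 = 39.998 g/mol.
n(Na2O) = 136.45 g / 61.98 g/mol = 2.2016 mol.
From the equation the Na2O:NaOH mole ratio is 1:2, so n(NaOH) = 2.2016 × 2/1 = 4.4032 mol.
Mass of NaOH = 4.4032 mol × 39.998 g/mol = 176.12 g.
Actual mass collected = 176.12 g × 0.872 = 153.58 g.

153.6 g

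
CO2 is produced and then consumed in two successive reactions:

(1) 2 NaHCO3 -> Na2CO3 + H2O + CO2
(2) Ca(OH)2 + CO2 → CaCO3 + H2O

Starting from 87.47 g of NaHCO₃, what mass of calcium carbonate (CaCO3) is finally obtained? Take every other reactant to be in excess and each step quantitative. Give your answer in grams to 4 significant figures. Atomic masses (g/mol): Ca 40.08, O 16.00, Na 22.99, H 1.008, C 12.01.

M(NaHCO3) = 22.99 + 1.008 + 12.01 + 3(16.00) = 84.008 g/mol.
M(CaCO3) = 40.08 + 12.01 + 3(16.00) = 100.09 g/mol.
n(NaHCO3) = 87.470 / 84.008 = 1.0412 mol.
Step 1 gives a 2:1 ratio of NaHCO3 to CO2, so n(CO2) = 0.52061 mol.
In step 2 the CO2:CaCO3 ratio is 1:1, so n(CaCO3) = 0.52061 mol.
Mass of CaCO3 = 0.52061 × 100.09 = 52.107 g.

52.11 g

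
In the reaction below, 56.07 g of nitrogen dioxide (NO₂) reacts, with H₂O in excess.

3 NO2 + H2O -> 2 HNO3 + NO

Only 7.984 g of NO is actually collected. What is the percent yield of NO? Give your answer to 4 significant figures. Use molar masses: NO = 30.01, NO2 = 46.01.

n(NO2) = 56.070 g / 46.01 g/mol = 1.2186 mol.
From the equation the NO2:NO mole ratio is 3:1, so n(NO) = 1.2186 × 1/3 = 0.40622 mol.
Mass of NO = 0.40622 mol × 30.01 g/mol = 12.191 g.
This is the theoretical yield. Percent yield = 7.984 g / 12.191 g × 100% = 65.493%.

65.49 %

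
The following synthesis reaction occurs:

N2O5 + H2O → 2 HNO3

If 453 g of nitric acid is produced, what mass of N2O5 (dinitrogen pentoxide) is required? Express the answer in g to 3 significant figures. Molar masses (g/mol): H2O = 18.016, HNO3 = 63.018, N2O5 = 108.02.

n(HNO3) = 453.0 g / 63.018 g/mol = 7.188 mol.
From the equation the HNO3:N2O5 mole ratio is 2:1, so n(N2O5) = 7.188 × 1/2 = 3.594 mol.
Mass of N2O5 = 3.594 mol × 108.02 g/mol = 388.2 g.

388 g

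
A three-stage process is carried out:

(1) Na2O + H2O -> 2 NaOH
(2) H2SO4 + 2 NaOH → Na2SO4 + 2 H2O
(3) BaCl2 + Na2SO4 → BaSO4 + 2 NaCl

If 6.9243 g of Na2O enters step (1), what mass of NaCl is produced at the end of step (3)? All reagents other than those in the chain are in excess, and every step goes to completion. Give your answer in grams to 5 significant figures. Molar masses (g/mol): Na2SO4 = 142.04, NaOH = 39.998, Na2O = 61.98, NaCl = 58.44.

n(Na2O) = 6.9243 / 61.98 = 0.111718 mol.
Reaction (1): Na2O→NaOH ratio 1:2 ⇒ n(NaOH) = 0.223437 mol.
Reaction (2): NaOH→Na2SO4 ratio 2:1 ⇒ n(Na2SO4) = 0.111718 mol.
Reaction (3): Na2SO4→NaCl ratio 1:2 ⇒ n(NaCl) = 0.223437 mol.
Mass of NaCl = 0.223437 × 58.44 = 13.0576 g.

13.058 g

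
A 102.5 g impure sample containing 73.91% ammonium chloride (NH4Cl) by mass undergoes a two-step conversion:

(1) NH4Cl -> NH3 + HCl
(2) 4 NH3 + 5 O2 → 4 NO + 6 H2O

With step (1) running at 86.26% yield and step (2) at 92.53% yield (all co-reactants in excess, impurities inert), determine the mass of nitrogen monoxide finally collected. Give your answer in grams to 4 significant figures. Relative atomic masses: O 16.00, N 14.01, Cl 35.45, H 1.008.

33.92 g

Pure NH4Cl = 102.5 × 0.7391 = 75.758 g.
M(NH4Cl) = 14.01 + 4(1.008) + 35.45 = 53.492 g/mol.
M(NO) = 14.01 + 16.00 = 30.01 g/mol.
n(NH4Cl) = 75.758 / 53.492 = 1.4162 mol.
Step 1 (NH4Cl:NH3 = 1:1): theoretical n(NH3) = 1.4162 mol; at 86.26% yield, n(NH3) = 1.2217 mol.
Step 2 (NH3:NO = 4:4): theoretical n(NO) = 1.2217 mol, so theoretical mass = 1.2217 × 30.01 = 36.662 g.
At 92.53% yield, actual mass of NO = 36.662 × 0.9253 = 33.923 g.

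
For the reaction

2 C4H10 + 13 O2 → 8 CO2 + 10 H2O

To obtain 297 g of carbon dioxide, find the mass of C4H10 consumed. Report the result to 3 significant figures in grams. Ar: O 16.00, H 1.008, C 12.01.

98.1 g

M(CO2) = 12.01 + 2(16.00) = 44.01 g/mol.
M(C4H10) = 4(12.01) + 10(1.008) = 58.12 g/mol.
n(CO2) = 297.0 g / 44.01 g/mol = 6.748 mol.
From the equation the CO2:C4H10 mole ratio is 8:2, so n(C4H10) = 6.748 × 2/8 = 1.687 mol.
Mass of C4H10 = 1.687 mol × 58.12 g/mol = 98.06 g.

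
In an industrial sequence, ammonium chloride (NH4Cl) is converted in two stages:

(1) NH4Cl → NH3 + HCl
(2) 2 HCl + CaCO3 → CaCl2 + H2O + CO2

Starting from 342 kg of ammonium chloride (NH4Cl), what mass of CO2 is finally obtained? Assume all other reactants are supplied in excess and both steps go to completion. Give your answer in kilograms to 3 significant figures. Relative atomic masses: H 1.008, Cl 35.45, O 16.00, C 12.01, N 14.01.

M(NH4Cl) = 14.01 + 4(1.008) + 35.45 = 53.492 g/mol.
M(CO2) = 12.01 + 2(16.00) = 44.01 g/mol.
342 kg = 342000 g.
n(NH4Cl) = 342000 / 53.492 = 6393 mol.
Step 1 gives a 1:1 ratio of NH4Cl to HCl, so n(HCl) = 6393 mol.
In step 2 the HCl:CO2 ratio is 2:1, so n(CO2) = 3197 mol.
Mass of CO2 = 3197 × 44.01 = 140700 g = 141 kg.

141 kg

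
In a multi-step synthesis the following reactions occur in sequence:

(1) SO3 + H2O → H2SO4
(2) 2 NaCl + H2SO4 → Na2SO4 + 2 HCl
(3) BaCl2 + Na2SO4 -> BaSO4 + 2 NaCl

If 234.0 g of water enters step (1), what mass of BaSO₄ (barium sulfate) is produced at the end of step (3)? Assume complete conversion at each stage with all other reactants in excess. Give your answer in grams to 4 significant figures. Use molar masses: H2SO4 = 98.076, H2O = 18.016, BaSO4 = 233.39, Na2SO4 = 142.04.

3031 g

n(H2O) = 234.0 / 18.016 = 12.988 mol.
Reaction (1): H2O→H2SO4 ratio 1:1 ⇒ n(H2SO4) = 12.988 mol.
Reaction (2): H2SO4→Na2SO4 ratio 1:1 ⇒ n(Na2SO4) = 12.988 mol.
Reaction (3): Na2SO4→BaSO4 ratio 1:1 ⇒ n(BaSO4) = 12.988 mol.
Mass of BaSO4 = 12.988 × 233.39 = 3031.4 g.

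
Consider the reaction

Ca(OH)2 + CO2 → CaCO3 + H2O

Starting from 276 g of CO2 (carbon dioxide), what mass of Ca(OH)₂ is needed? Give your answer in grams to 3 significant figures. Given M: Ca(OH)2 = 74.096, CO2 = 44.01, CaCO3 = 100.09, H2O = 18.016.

465 g

n(CO2) = 276.0 g / 44.01 g/mol = 6.271 mol.
From the equation the CO2:Ca(OH)2 mole ratio is 1:1, so n(Ca(OH)2) = 6.271 × 1/1 = 6.271 mol.
Mass of Ca(OH)2 = 6.271 mol × 74.096 g/mol = 464.7 g.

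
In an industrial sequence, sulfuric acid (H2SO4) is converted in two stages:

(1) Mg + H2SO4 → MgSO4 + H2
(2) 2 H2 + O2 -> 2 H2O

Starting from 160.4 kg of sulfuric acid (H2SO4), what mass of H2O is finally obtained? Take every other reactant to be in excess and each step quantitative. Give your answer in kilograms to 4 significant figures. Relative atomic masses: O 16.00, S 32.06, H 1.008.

M(H2SO4) = 2(1.008) + 32.06 + 4(16.00) = 98.076 g/mol.
M(H2O) = 2(1.008) + 16.00 = 18.016 g/mol.
160.4 kg = 160400 g.
n(H2SO4) = 160400 / 98.076 = 1635.5 mol.
Step 1 gives a 1:1 ratio of H2SO4 to H2, so n(H2) = 1635.5 mol.
In step 2 the H2:H2O ratio is 2:2, so n(H2O) = 1635.5 mol.
Mass of H2O = 1635.5 × 18.016 = 29465 g = 29.46 kg.

29.46 kg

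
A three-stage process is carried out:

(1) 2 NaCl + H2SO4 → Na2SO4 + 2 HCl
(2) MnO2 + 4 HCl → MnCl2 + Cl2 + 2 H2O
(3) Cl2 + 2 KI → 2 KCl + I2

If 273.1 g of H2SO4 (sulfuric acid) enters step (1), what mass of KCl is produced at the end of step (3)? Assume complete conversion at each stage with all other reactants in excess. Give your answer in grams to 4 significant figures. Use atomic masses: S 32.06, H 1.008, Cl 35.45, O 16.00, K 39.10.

M(H2SO4) = 2(1.008) + 32.06 + 4(16.00) = 98.076 g/mol.
M(KCl) = 39.10 + 35.45 = 74.55 g/mol.
n(H2SO4) = 273.1 / 98.076 = 2.7846 mol.
Reaction (1): H2SO4→HCl ratio 1:2 ⇒ n(HCl) = 5.5692 mol.
Reaction (2): HCl→Cl2 ratio 4:1 ⇒ n(Cl2) = 1.3923 mol.
Reaction (3): Cl2→KCl ratio 1:2 ⇒ n(KCl) = 2.7846 mol.
Mass of KCl = 2.7846 × 74.55 = 207.59 g.

207.6 g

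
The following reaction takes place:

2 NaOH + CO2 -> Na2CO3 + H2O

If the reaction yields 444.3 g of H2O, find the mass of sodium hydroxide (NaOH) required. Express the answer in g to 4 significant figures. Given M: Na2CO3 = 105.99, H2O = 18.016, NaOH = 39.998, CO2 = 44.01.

n(H2O) = 444.30 g / 18.016 g/mol = 24.661 mol.
From the equation the H2O:NaOH mole ratio is 1:2, so n(NaOH) = 24.661 × 2/1 = 49.323 mol.
Mass of NaOH = 49.323 mol × 39.998 g/mol = 1972.8 g.

1973 g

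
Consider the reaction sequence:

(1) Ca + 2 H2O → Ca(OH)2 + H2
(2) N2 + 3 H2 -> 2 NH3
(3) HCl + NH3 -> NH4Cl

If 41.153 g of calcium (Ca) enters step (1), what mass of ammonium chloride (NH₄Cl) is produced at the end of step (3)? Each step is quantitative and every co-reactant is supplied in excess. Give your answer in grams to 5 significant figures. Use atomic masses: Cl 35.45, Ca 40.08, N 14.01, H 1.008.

M(Ca) = 40.08 g/mol.
M(NH4Cl) = 14.01 + 4(1.008) + 35.45 = 53.492 g/mol.
n(Ca) = 41.153 / 40.08 = 1.02677 mol.
Reaction (1): Ca→H2 ratio 1:1 ⇒ n(H2) = 1.02677 mol.
Reaction (2): H2→NH3 ratio 3:2 ⇒ n(NH3) = 0.684514 mol.
Reaction (3): NH3→NH4Cl ratio 1:1 ⇒ n(NH4Cl) = 0.684514 mol.
Mass of NH4Cl = 0.684514 × 53.492 = 36.6160 g.

36.616 g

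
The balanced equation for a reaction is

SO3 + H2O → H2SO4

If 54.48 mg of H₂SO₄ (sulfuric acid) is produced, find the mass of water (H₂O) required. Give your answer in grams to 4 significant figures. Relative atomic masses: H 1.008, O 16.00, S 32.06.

0.01001 g

M(H2SO4) = 2(1.008) + 32.06 + 4(16.00) = 98.076 g/mol.
M(H2O) = 2(1.008) + 16.00 = 18.016 g/mol.
Convert: 54.48 mg = 0.054480 g.
n(H2SO4) = 0.054480 g / 98.076 g/mol = 0.00055549 mol.
From the equation the H2SO4:H2O mole ratio is 1:1, so n(H2O) = 0.00055549 × 1/1 = 0.00055549 mol.
Mass of H2O = 0.00055549 mol × 18.016 g/mol = 0.010008 g.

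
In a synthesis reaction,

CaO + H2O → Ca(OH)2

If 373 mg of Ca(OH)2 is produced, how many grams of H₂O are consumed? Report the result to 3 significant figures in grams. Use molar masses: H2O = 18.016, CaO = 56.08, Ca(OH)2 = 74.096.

0.0907 g

Convert: 373 mg = 0.3730 g.
n(Ca(OH)2) = 0.3730 g / 74.096 g/mol = 0.005034 mol.
From the equation the Ca(OH)2:H2O mole ratio is 1:1, so n(H2O) = 0.005034 × 1/1 = 0.005034 mol.
Mass of H2O = 0.005034 mol × 18.016 g/mol = 0.09069 g.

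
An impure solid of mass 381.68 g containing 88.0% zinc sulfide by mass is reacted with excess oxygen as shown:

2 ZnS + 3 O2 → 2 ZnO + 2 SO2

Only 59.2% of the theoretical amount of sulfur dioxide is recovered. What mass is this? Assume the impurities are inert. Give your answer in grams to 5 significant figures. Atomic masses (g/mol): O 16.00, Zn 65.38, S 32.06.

130.72 g

Pure ZnS available = 381.68 g × 0.880 = 335.878 g.
M(ZnS) = 65.38 + 32.06 = 97.44 g/mol.
M(SO2) = 32.06 + 2(16.00) = 64.06 g/mol.
n(ZnS) = 335.878 g / 97.44 g/mol = 3.44703 mol.
From the equation the ZnS:SO2 mole ratio is 2:2, so n(SO2) = 3.44703 × 2/2 = 3.44703 mol.
Mass of SO2 = 3.44703 mol × 64.06 g/mol = 220.817 g.
Actual mass collected = 220.817 g × 0.592 = 130.723 g.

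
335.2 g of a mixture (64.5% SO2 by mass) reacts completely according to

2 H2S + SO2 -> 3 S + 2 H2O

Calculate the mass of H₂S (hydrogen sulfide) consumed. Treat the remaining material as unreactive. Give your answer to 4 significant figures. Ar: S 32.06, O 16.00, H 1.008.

230.0 g

Mass of pure SO2 = 335.2 g × 0.645 = 216.20 g.
M(SO2) = 32.06 + 2(16.00) = 64.06 g/mol.
M(H2S) = 2(1.008) + 32.06 = 34.076 g/mol.
n(SO2) = 216.20 g / 64.06 g/mol = 3.3750 mol.
From the equation the SO2:H2S mole ratio is 1:2, so n(H2S) = 3.3750 × 2/1 = 6.7500 mol.
Mass of H2S = 6.7500 mol × 34.076 g/mol = 230.01 g.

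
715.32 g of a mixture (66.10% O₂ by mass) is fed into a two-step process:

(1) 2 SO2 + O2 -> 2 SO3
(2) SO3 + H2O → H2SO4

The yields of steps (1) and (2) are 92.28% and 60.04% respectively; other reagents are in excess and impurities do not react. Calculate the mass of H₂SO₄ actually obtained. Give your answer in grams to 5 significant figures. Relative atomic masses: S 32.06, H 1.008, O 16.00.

Pure O2 = 715.32 × 0.6610 = 472.827 g.
M(O2) = 2(16.00) = 32.00 g/mol.
M(H2SO4) = 2(1.008) + 32.06 + 4(16.00) = 98.076 g/mol.
n(O2) = 472.827 / 32.00 = 14.7758 mol.
Step 1 (O2:SO3 = 1:2): theoretical n(SO3) = 29.5517 mol; at 92.28% yield, n(SO3) = 27.2703 mol.
Step 2 (SO3:H2SO4 = 1:1): theoretical n(H2SO4) = 27.2703 mol, so theoretical mass = 27.2703 × 98.076 = 2674.56 g.
At 60.04% yield, actual mass of H2SO4 = 2674.56 × 0.6004 = 1605.81 g.

1605.8 g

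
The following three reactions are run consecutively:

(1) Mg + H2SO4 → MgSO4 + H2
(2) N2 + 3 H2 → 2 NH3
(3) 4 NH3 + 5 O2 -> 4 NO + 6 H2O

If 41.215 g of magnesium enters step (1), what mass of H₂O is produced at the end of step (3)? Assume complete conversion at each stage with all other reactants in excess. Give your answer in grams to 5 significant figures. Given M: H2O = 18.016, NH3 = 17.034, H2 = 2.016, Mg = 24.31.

n(Mg) = 41.215 / 24.31 = 1.69539 mol.
Reaction (1): Mg→H2 ratio 1:1 ⇒ n(H2) = 1.69539 mol.
Reaction (2): H2→NH3 ratio 3:2 ⇒ n(NH3) = 1.13026 mol.
Reaction (3): NH3→H2O ratio 4:6 ⇒ n(H2O) = 1.69539 mol.
Mass of H2O = 1.69539 × 18.016 = 30.5442 g.

30.544 g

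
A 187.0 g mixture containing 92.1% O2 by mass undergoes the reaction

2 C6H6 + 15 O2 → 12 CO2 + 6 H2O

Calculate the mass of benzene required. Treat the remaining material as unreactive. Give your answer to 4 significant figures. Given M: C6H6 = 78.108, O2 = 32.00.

Mass of pure O2 = 187.0 g × 0.921 = 172.23 g.
n(O2) = 172.23 g / 32.00 g/mol = 5.3821 mol.
From the equation the O2:C6H6 mole ratio is 15:2, so n(C6H6) = 5.3821 × 2/15 = 0.71761 mol.
Mass of C6H6 = 0.71761 mol × 78.108 g/mol = 56.051 g.

56.05 g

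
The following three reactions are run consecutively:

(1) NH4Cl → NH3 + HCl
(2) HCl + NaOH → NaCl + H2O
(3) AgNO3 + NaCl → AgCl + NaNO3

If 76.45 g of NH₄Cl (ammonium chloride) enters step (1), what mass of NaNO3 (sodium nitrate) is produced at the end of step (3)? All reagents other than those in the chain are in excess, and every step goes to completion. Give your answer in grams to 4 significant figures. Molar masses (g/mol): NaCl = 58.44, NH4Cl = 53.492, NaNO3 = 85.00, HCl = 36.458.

n(NH4Cl) = 76.45 / 53.492 = 1.4292 mol.
Reaction (1): NH4Cl→HCl ratio 1:1 ⇒ n(HCl) = 1.4292 mol.
Reaction (2): HCl→NaCl ratio 1:1 ⇒ n(NaCl) = 1.4292 mol.
Reaction (3): NaCl→NaNO3 ratio 1:1 ⇒ n(NaNO3) = 1.4292 mol.
Mass of NaNO3 = 1.4292 × 85.00 = 121.48 g.

121.5 g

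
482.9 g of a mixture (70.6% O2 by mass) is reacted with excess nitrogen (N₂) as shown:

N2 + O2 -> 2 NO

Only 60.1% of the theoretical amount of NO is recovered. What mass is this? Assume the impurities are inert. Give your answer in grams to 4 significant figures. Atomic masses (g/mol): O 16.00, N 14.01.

384.3 g

Pure O2 available = 482.9 g × 0.706 = 340.93 g.
M(O2) = 2(16.00) = 32.00 g/mol.
M(NO) = 14.01 + 16.00 = 30.01 g/mol.
n(O2) = 340.93 g / 32.00 g/mol = 10.654 mol.
From the equation the O2:NO mole ratio is 1:2, so n(NO) = 10.654 × 2/1 = 21.308 mol.
Mass of NO = 21.308 mol × 30.01 g/mol = 639.45 g.
Actual mass collected = 639.45 g × 0.601 = 384.31 g.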